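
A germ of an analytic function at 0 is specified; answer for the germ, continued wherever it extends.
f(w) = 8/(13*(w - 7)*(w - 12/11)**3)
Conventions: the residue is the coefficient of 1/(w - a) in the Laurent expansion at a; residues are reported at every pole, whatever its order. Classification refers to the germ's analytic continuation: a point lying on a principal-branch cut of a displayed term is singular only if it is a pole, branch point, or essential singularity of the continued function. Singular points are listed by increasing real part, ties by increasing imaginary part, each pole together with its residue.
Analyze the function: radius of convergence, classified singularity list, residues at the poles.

Denominator factor (w - 12/11)^3: pole of order 3 at 12/11, modulus 12/11.
Denominator factor (w - 7): pole of order 1 at 7, modulus 7.
The radius of convergence is the smallest modulus among the singular points: 12/11.
At the order-3 pole 12/11 set g(w) = (w - (12/11))^3*f(w) = 8/(13*(w - 7)).
Order-3 pole: residue = g''(a)/2; g''(12/11) = -21296/3570125, so the residue is -10648/3570125.
At the order-1 pole 7 set g(w) = (w - (7))*f(w) = 8/(13*(w - 12/11)**3).
Simple pole: residue = g(a) at a = 7, which is 10648/3570125.
List the singular points by increasing real part (a conjugate pair: the negative imaginary part first).

Radius of convergence at 0: 12/11.
At 12/11: a pole of order 3; residue -10648/3570125.
At 7: a pole of order 1; residue 10648/3570125.


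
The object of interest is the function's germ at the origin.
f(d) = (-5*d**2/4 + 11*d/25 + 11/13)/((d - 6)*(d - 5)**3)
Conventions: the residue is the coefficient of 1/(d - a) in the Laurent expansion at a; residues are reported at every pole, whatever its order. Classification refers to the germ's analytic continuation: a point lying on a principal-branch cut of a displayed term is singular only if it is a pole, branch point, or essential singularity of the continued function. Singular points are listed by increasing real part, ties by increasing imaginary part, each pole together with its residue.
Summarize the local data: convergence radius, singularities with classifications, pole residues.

Denominator factor (d - 6): pole of order 1 at 6, modulus 6.
Denominator factor (d - 5)^3: pole of order 3 at 5, modulus 5.
The radius of convergence is the smallest modulus among the singular points: 5.
At the order-3 pole 5 set g(d) = (d - (5))^3*f(d) = (-5*d**2/4 + 11*d/25 + 11/13)/(d - 6).
Order-3 pole: residue = g''(a)/2; g''(5) = 26984/325, so the residue is 13492/325.
At the order-1 pole 6 set g(d) = (d - (6))*f(d) = (-5*d**2/4 + 11*d/25 + 11/13)/(d - 5)**3.
Simple pole: residue = g(a) at a = 6, which is -13492/325.
List the singular points by increasing real part (a conjugate pair: the negative imaginary part first).

Radius of convergence at 0: 5.
At 5: a pole of order 3; residue 13492/325.
At 6: a pole of order 1; residue -13492/325.


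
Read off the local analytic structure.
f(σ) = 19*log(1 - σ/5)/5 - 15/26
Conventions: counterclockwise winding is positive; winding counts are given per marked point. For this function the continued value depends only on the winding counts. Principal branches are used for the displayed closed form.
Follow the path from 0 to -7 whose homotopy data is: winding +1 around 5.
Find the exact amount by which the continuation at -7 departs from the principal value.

The rational part is single-valued and drops out of the difference; each branch term changes only by its own monodromy.
(19/5)*log(1 - σ/(5)): each positive loop around 5 adds 2*pi*i to the log, so winding +1 contributes (19/5)*(1)*2*pi*i = (38/5)*pi*i.
Summing the contributions at σ = -7 gives (38/5)*pi*i.

Continued minus principal equals (38/5)*pi*i.


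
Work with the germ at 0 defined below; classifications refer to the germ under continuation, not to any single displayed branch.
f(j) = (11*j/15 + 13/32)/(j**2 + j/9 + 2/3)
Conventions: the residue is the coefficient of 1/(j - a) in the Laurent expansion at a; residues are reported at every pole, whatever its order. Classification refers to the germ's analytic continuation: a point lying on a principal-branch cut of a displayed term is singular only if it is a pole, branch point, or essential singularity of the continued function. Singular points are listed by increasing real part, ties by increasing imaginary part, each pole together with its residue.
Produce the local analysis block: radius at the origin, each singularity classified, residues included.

Denominator factor (j**2 + j/9 + 2/3): discriminant -215/81, complex-conjugate roots (-1/18) + ((1/18)*sqrt(215))*i and (-1/18) - ((1/18)*sqrt(215))*i; poles of order 1, moduli (1/3)*sqrt(6) and (1/3)*sqrt(6).
The radius of convergence is the smallest modulus among the singular points: (1/3)*sqrt(6).
The factor j**2 + j/9 + 2/3 splits as (j - a)(j - a') with a = (-1/18) - ((1/18)*sqrt(215))*i, a' = (-1/18) + ((1/18)*sqrt(215))*i. At the order-1 pole a set g(j) = (j - a)*f(j) = [11*j/15 + 13/32] / (j - a').
Simple pole: residue = g(a) at a = (-1/18) - ((1/18)*sqrt(215))*i, which is (11/30) + ((1579/103200)*sqrt(215))*i.
The factor j**2 + j/9 + 2/3 splits as (j - a)(j - a') with a = (-1/18) + ((1/18)*sqrt(215))*i, a' = (-1/18) - ((1/18)*sqrt(215))*i. At the order-1 pole a set g(j) = (j - a)*f(j) = [11*j/15 + 13/32] / (j - a').
Simple pole: residue = g(a) at a = (-1/18) + ((1/18)*sqrt(215))*i, which is (11/30) - ((1579/103200)*sqrt(215))*i.
List the singular points by increasing real part (a conjugate pair: the negative imaginary part first).

Radius of convergence at 0: (1/3)*sqrt(6).
At (-1/18) - ((1/18)*sqrt(215))*i: a pole of order 1; residue (11/30) + ((1579/103200)*sqrt(215))*i.
At (-1/18) + ((1/18)*sqrt(215))*i: a pole of order 1; residue (11/30) - ((1579/103200)*sqrt(215))*i.


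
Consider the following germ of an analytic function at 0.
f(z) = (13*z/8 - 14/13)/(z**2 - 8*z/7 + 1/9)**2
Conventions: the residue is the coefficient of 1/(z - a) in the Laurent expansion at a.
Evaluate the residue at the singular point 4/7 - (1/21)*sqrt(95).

The residue is -(35721/938600)*sqrt(95).

The factor z**2 - 8*z/7 + 1/9 splits as (z - a)(z - a') with a = 4/7 - (1/21)*sqrt(95), a' = 4/7 + (1/21)*sqrt(95). At the order-2 pole a set g(z) = (z - a)^2*f(z) = [13*z/8 - 14/13] / (z - a')^2.
Order-2 pole: residue = g'(a); g'(4/7 - (1/21)*sqrt(95)) = -(35721/938600)*sqrt(95), so the residue is -(35721/938600)*sqrt(95).


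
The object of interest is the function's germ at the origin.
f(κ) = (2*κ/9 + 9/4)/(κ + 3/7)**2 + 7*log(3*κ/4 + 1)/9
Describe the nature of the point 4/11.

Denominator factors: κ + 3/7 = 61/77 at κ = 4/11 — none vanishes.
Branch term log(1 - κ/(-4/3)): argument at 4/11 is 14/11, nonzero, so 4/11 is not its branch point (a point on a principal cut is still regular for the continued germ).
So the germ continues analytically to 4/11.

The point is a regular point.


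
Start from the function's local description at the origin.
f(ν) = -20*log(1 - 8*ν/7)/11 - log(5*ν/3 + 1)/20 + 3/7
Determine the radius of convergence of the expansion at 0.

The radius of convergence is 3/5.

Branch term (-1/20)*log(1 - ν/(-3/5)): its argument vanishes at ν = -3/5, a logarithmic branch point, modulus 3/5.
Branch term (-20/11)*log(1 - ν/(7/8)): its argument vanishes at ν = 7/8, a logarithmic branch point, modulus 7/8.
The radius of convergence is the smallest modulus among the singular points: 3/5.


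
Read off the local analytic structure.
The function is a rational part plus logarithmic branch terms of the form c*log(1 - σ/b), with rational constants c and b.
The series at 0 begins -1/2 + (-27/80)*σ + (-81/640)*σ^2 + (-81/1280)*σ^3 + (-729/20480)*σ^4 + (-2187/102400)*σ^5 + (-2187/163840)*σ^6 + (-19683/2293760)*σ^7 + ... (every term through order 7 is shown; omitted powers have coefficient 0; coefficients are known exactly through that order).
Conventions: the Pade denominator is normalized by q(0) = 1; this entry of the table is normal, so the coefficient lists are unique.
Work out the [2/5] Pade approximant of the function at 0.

The Pade approximant has numerator coefficients [-1/2, 5163/46480, 40839/371840]; denominator coefficients [1, -2085/2324, 2469/18592, 405/37184, 4131/2974720, 243/371840].

Taylor coefficients needed (read off): a_0 = -1/2, a_1 = -27/80, a_2 = -81/640, a_3 = -81/1280, a_4 = -729/20480, a_5 = -2187/102400, a_6 = -2187/163840, a_7 = -19683/2293760.
Write the denominator as Q(σ) = 1 + q1*σ + q2*σ^2 + q3*σ^3 + q4*σ^4 + q5*σ^5. Requiring Q*f - P = O(σ^8) with deg P <= 2 kills the coefficients of σ^3..σ^7 in Q*f:
  σ^3: a_3 + q1*a_2 + q2*a_1 + q3*a_0 = 0, i.e. -81/1280 + (-81/640)*q1 + (-27/80)*q2 + (-1/2)*q3 = 0.
  σ^4: a_4 + q1*a_3 + q2*a_2 + q3*a_1 + q4*a_0 = 0, i.e. -729/20480 + (-81/1280)*q1 + (-81/640)*q2 + (-27/80)*q3 + (-1/2)*q4 = 0.
  σ^5: a_5 + q1*a_4 + q2*a_3 + q3*a_2 + q4*a_1 + q5*a_0 = 0, i.e. -2187/102400 + (-729/20480)*q1 + (-81/1280)*q2 + (-81/640)*q3 + (-27/80)*q4 + (-1/2)*q5 = 0.
  σ^6: a_6 + q1*a_5 + q2*a_4 + q3*a_3 + q4*a_2 + q5*a_1 = 0, i.e. -2187/163840 + (-2187/102400)*q1 + (-729/20480)*q2 + (-81/1280)*q3 + (-81/640)*q4 + (-27/80)*q5 = 0.
  σ^7: a_7 + q1*a_6 + q2*a_5 + q3*a_4 + q4*a_3 + q5*a_2 = 0, i.e. -19683/2293760 + (-2187/163840)*q1 + (-2187/102400)*q2 + (-729/20480)*q3 + (-81/1280)*q4 + (-81/640)*q5 = 0.
Solving this linear system: q1 = -2085/2324, q2 = 2469/18592, q3 = 405/37184, q4 = 4131/2974720, q5 = 243/371840.
The numerator is Q*f truncated at degree 2: P0 = a_0 = -1/2; P1 = a_1 + q1*a_0 = 5163/46480; P2 = a_2 + q1*a_1 + q2*a_0 = 40839/371840.


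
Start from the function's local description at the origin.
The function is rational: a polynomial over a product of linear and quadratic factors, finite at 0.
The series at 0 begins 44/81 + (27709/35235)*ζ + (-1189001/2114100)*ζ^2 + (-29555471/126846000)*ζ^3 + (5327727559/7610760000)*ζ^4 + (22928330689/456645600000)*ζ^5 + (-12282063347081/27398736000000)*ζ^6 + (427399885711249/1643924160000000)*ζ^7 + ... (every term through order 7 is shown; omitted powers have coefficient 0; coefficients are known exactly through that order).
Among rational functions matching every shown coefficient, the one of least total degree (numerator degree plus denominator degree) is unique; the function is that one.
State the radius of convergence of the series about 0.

No rational of total degree below 5 reproduces all 8 coefficients; solving the [2/3] Pade equations on them gives f(ζ) = (ζ**2 - 20*ζ/29 - 20/27)/((ζ - 12/11)*(ζ**2 + ζ/2 + 5/4)), whose expansion matches every shown term.
Denominator factor (ζ - 12/11): pole of order 1 at 12/11, modulus 12/11.
Denominator factor (ζ**2 + ζ/2 + 5/4): discriminant -19/4, complex-conjugate roots (-1/4) + ((1/4)*sqrt(19))*i and (-1/4) - ((1/4)*sqrt(19))*i; poles of order 1, moduli (1/2)*sqrt(5) and (1/2)*sqrt(5).
The radius of convergence is the smallest modulus among the singular points: 12/11.

The radius of convergence is 12/11.


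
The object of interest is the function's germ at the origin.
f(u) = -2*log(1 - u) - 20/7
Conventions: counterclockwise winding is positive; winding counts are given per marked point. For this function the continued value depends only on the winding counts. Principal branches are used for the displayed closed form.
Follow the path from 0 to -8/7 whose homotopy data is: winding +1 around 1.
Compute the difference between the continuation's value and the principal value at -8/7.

Continued minus principal equals -(4)*pi*i.

The rational part is single-valued and drops out of the difference; each branch term changes only by its own monodromy.
(-2)*log(1 - u/(1)): each positive loop around 1 adds 2*pi*i to the log, so winding +1 contributes (-2)*(1)*2*pi*i = -(4)*pi*i.
Summing the contributions at u = -8/7 gives -(4)*pi*i.


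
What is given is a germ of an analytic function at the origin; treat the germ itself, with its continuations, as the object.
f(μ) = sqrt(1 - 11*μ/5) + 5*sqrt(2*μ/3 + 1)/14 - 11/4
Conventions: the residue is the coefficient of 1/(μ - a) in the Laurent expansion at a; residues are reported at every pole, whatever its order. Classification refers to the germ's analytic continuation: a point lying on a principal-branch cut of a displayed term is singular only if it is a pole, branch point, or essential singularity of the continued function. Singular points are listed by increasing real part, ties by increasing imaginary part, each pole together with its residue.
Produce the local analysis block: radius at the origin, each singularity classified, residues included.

Radius of convergence at 0: 5/11.
At -3/2: an algebraic (square-root) branch point.
At 5/11: an algebraic (square-root) branch point.

Branch term (5/14)*sqrt(1 - μ/(-3/2)): its argument vanishes at μ = -3/2, a square-root branch point, modulus 3/2.
Branch term (1)*sqrt(1 - μ/(5/11)): its argument vanishes at μ = 5/11, a square-root branch point, modulus 5/11.
The radius of convergence is the smallest modulus among the singular points: 5/11.
List the singular points by increasing real part (a conjugate pair: the negative imaginary part first).


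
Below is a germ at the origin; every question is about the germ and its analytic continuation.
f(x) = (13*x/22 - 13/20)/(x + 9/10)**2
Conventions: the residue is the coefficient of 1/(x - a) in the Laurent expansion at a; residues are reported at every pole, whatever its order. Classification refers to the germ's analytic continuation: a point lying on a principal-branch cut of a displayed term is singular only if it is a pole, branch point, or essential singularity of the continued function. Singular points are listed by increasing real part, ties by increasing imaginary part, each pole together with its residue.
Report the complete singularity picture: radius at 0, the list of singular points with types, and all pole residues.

Denominator factor (x + 9/10)^2: pole of order 2 at -9/10, modulus 9/10.
The radius of convergence is the smallest modulus among the singular points: 9/10.
At the order-2 pole -9/10 set g(x) = (x - (-9/10))^2*f(x) = 13*x/22 - 13/20.
Order-2 pole: residue = g'(a); g'(-9/10) = 13/22, so the residue is 13/22.

Radius of convergence at 0: 9/10.
At -9/10: a pole of order 2; residue 13/22.


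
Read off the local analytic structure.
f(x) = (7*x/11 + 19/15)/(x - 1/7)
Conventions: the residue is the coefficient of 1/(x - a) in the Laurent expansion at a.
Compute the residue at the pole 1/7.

The residue is 224/165.

At the order-1 pole 1/7 set g(x) = (x - (1/7))*f(x) = 7*x/11 + 19/15.
Simple pole: residue = g(a) at a = 1/7, which is 224/165.


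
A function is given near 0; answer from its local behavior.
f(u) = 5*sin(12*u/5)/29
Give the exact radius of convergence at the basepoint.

The radius of convergence is infinite.

The factor -sin(12*u/5) is entire and contributes no finite singular point.
The polynomial part has no poles.
No finite singular points: the Taylor series at 0 converges everywhere.


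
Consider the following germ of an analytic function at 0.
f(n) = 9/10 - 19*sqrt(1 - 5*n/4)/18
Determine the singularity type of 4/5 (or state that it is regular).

The term (-19/18)*sqrt(1 - n/(4/5)) has argument 1 - 4/5/(4/5) = 0 at 4/5: a square-root (algebraic, two-sheeted) branch point; the remaining terms are analytic or single-valued there.

The point is an algebraic (square-root) branch point.


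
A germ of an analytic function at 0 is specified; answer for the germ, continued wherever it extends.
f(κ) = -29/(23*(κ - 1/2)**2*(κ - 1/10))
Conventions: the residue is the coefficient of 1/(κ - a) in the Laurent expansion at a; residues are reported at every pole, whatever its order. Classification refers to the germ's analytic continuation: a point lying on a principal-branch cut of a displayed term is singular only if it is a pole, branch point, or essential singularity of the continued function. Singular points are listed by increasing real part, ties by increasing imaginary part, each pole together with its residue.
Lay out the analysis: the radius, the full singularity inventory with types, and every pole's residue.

Denominator factor (κ - 1/10): pole of order 1 at 1/10, modulus 1/10.
Denominator factor (κ - 1/2)^2: pole of order 2 at 1/2, modulus 1/2.
The radius of convergence is the smallest modulus among the singular points: 1/10.
At the order-1 pole 1/10 set g(κ) = (κ - (1/10))*f(κ) = -29/(23*(κ - 1/2)**2).
Simple pole: residue = g(a) at a = 1/10, which is -725/92.
At the order-2 pole 1/2 set g(κ) = (κ - (1/2))^2*f(κ) = -29/(23*(κ - 1/10)).
Order-2 pole: residue = g'(a); g'(1/2) = 725/92, so the residue is 725/92.
List the singular points by increasing real part (a conjugate pair: the negative imaginary part first).

Radius of convergence at 0: 1/10.
At 1/10: a pole of order 1; residue -725/92.
At 1/2: a pole of order 2; residue 725/92.


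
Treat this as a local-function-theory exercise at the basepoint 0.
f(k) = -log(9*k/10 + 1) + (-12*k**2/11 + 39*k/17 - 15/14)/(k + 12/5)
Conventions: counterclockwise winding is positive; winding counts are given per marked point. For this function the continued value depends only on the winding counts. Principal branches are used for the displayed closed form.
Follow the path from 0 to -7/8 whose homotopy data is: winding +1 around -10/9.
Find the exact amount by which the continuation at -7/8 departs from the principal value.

Continued minus principal equals -(2)*pi*i.

The rational part is single-valued and drops out of the difference; each branch term changes only by its own monodromy.
(-1)*log(1 - k/(-10/9)): each positive loop around -10/9 adds 2*pi*i to the log, so winding +1 contributes (-1)*(1)*2*pi*i = -(2)*pi*i.
Summing the contributions at k = -7/8 gives -(2)*pi*i.


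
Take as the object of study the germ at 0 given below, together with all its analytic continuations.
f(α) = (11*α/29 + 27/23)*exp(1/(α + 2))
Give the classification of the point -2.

The exponent 1/(α - (-2)) has a pole at -2, so exp(1/(α - (-2))) takes every nonzero value near it: an essential singularity (not a pole of any order).

The point is an essential singularity.


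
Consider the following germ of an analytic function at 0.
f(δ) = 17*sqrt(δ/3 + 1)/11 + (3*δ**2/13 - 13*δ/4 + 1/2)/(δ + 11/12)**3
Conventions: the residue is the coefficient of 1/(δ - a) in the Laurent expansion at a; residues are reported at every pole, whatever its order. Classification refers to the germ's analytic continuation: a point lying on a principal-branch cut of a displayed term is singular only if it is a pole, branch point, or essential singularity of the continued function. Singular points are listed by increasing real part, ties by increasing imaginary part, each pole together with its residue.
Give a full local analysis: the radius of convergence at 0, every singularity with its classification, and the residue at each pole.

Denominator factor (δ + 11/12)^3: pole of order 3 at -11/12, modulus 11/12.
Branch term (17/11)*sqrt(1 - δ/(-3)): its argument vanishes at δ = -3, a square-root branch point, modulus 3.
The radius of convergence is the smallest modulus among the singular points: 11/12.
The branch term is analytic at -11/12 and contributes nothing to the residue; only the rational part matters.
At the order-3 pole -11/12 set g(δ) = (δ - (-11/12))^3*(rational part) = 3*δ**2/13 - 13*δ/4 + 1/2.
Order-3 pole: residue = g''(a)/2; g''(-11/12) = 6/13, so the residue is 3/13.
List the singular points by increasing real part (a conjugate pair: the negative imaginary part first).

Radius of convergence at 0: 11/12.
At -3: an algebraic (square-root) branch point.
At -11/12: a pole of order 3; residue 3/13.


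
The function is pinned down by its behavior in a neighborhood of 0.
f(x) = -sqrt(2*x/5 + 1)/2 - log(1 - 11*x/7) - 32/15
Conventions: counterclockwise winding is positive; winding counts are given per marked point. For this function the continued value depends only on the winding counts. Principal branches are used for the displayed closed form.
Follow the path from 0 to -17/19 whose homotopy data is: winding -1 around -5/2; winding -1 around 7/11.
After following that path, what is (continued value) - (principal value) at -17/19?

The rational part is single-valued and drops out of the difference; each branch term changes only by its own monodromy.
(-1)*log(1 - x/(7/11)): each positive loop around 7/11 adds 2*pi*i to the log, so winding -1 contributes (-1)*(-1)*2*pi*i = (2)*pi*i.
(-1/2)*sqrt(1 - x/(-5/2)): winding -1 is odd, the square root flips sign, contributing -2*(-1/2)*sqrt(1 - (-17/19)/(-5/2)) = -2*(-1/2)*sqrt(61/95) = (1/95)*sqrt(5795).
Summing the contributions at x = -17/19 gives ((1/95)*sqrt(5795)) + ((2)*pi)*i.

Continued minus principal equals ((1/95)*sqrt(5795)) + ((2)*pi)*i.


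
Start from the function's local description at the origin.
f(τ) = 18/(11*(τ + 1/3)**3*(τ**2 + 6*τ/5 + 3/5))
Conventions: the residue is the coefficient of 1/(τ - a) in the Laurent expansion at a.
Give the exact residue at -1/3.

At the order-3 pole -1/3 set g(τ) = (τ - (-1/3))^3*f(τ) = 18/(11*(τ**2 + 6*τ/5 + 3/5)).
Order-3 pole: residue = g''(a)/2; g''(-1/3) = -10935/3773, so the residue is -10935/7546.

The residue is -10935/7546.


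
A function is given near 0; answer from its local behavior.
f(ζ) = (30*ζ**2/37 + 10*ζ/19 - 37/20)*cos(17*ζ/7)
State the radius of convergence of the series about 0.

The factor cos(17*ζ/7) is entire and contributes no finite singular point.
The polynomial part has no poles.
No finite singular points: the Taylor series at 0 converges everywhere.

The radius of convergence is infinite.


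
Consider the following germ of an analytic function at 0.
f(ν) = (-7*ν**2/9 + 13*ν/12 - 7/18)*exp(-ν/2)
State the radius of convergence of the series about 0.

The factor exp(-ν/2) is entire and contributes no finite singular point.
The polynomial part has no poles.
No finite singular points: the Taylor series at 0 converges everywhere.

The radius of convergence is infinite.


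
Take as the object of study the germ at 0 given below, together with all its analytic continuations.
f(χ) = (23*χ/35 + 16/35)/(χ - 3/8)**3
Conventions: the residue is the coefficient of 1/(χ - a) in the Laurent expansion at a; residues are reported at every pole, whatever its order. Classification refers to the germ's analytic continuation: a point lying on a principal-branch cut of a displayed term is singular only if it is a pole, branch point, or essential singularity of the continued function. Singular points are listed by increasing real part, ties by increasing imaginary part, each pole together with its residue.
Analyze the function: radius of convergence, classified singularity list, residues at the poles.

Radius of convergence at 0: 3/8.
At 3/8: a pole of order 3; residue 0.

Denominator factor (χ - 3/8)^3: pole of order 3 at 3/8, modulus 3/8.
The radius of convergence is the smallest modulus among the singular points: 3/8.
At the order-3 pole 3/8 set g(χ) = (χ - (3/8))^3*f(χ) = 23*χ/35 + 16/35.
Order-3 pole: residue = g''(a)/2; g''(3/8) = 0, so the residue is 0.


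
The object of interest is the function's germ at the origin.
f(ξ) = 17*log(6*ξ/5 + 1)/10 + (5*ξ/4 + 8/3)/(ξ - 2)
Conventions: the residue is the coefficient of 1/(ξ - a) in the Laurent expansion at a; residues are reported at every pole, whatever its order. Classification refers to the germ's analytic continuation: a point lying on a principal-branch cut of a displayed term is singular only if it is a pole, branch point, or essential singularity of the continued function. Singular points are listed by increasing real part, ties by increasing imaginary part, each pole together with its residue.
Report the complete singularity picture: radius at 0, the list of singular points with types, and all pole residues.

Denominator factor (ξ - 2): pole of order 1 at 2, modulus 2.
Branch term (17/10)*log(1 - ξ/(-5/6)): its argument vanishes at ξ = -5/6, a logarithmic branch point, modulus 5/6.
The radius of convergence is the smallest modulus among the singular points: 5/6.
The branch term is analytic at 2 and contributes nothing to the residue; only the rational part matters.
At the order-1 pole 2 set g(ξ) = (ξ - (2))*(rational part) = 5*ξ/4 + 8/3.
Simple pole: residue = g(a) at a = 2, which is 31/6.
List the singular points by increasing real part (a conjugate pair: the negative imaginary part first).

Radius of convergence at 0: 5/6.
At -5/6: a logarithmic branch point.
At 2: a pole of order 1; residue 31/6.


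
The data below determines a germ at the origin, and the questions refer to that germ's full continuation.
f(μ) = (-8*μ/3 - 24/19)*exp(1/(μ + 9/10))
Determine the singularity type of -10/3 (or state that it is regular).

There is no denominator, hence no pole anywhere.
The essential point of exp(1/(μ - (-9/10))) is -9/10, not -10/3.
So the germ continues analytically to -10/3.

The point is a regular point.


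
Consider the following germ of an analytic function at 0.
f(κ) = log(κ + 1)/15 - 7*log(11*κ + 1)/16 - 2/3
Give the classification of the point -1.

The term (1/15)*log(1 - κ/(-1)) has argument 1 - -1/(-1) = 0 at -1: a logarithmic (infinitely-sheeted) branch point; the remaining terms are analytic or single-valued there.

The point is a logarithmic branch point.


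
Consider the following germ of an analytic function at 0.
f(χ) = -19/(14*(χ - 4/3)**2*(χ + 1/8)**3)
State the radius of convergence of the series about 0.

The radius of convergence is 1/8.

Denominator factor (χ - 4/3)^2: pole of order 2 at 4/3, modulus 4/3.
Denominator factor (χ + 1/8)^3: pole of order 3 at -1/8, modulus 1/8.
The radius of convergence is the smallest modulus among the singular points: 1/8.


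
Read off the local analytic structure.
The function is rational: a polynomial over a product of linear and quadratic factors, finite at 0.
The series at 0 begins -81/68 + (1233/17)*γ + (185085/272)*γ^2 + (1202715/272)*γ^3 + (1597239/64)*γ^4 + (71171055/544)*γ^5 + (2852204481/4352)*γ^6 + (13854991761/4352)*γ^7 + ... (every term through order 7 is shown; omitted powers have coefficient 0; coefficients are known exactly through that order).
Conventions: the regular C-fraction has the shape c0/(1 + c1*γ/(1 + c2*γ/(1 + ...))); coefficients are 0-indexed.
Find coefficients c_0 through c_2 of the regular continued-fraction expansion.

The regular C-fraction coefficients are [-81/68, 548/9, -1386301/19728].

Taylor coefficients (read off): a_0 = -81/68, a_1 = 1233/17, a_2 = 185085/272.
c0 = a_0 = -81/68. Peel one level at a time: if S = 1 + c*γ/S' with S'(0) = 1, then c is the γ-coefficient of S and S' = c*γ/(S - 1).
S_1 = c0/f = 1 + (548/9)*γ + (1386301/324)*γ^2 + ...; c1 = 548/9.
S_2 = c1*γ/(S_1 - 1) = 1 + (-1386301/19728)*γ + ...; c2 = -1386301/19728.


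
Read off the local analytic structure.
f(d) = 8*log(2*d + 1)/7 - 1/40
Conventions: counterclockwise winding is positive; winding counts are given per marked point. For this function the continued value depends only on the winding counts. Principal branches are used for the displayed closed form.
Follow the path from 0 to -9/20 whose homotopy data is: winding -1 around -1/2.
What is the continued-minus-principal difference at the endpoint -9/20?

Continued minus principal equals -(16/7)*pi*i.

The rational part is single-valued and drops out of the difference; each branch term changes only by its own monodromy.
(8/7)*log(1 - d/(-1/2)): each positive loop around -1/2 adds 2*pi*i to the log, so winding -1 contributes (8/7)*(-1)*2*pi*i = -(16/7)*pi*i.
Summing the contributions at d = -9/20 gives -(16/7)*pi*i.


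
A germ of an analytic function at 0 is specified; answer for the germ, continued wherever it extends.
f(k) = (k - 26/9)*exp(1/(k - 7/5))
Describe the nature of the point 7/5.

The point is an essential singularity.

The exponent 1/(k - (7/5)) has a pole at 7/5, so exp(1/(k - (7/5))) takes every nonzero value near it: an essential singularity (not a pole of any order).


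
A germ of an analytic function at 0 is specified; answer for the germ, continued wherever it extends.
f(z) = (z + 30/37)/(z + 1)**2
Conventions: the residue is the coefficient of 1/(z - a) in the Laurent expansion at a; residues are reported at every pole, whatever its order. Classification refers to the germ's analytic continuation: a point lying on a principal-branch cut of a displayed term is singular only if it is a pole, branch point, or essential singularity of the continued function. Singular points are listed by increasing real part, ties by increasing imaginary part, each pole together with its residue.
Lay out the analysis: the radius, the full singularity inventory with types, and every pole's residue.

Radius of convergence at 0: 1.
At -1: a pole of order 2; residue 1.

Denominator factor (z + 1)^2: pole of order 2 at -1, modulus 1.
The radius of convergence is the smallest modulus among the singular points: 1.
At the order-2 pole -1 set g(z) = (z - (-1))^2*f(z) = z + 30/37.
Order-2 pole: residue = g'(a); g'(-1) = 1, so the residue is 1.


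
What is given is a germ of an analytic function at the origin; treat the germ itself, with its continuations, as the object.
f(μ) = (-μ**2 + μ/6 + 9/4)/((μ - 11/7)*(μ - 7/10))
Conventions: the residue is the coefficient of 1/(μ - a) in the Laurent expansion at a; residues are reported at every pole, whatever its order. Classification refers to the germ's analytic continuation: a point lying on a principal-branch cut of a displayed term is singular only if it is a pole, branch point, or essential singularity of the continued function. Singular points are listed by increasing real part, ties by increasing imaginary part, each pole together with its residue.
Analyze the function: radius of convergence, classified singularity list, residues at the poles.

Denominator factor (μ - 11/7): pole of order 1 at 11/7, modulus 11/7.
Denominator factor (μ - 7/10): pole of order 1 at 7/10, modulus 7/10.
The radius of convergence is the smallest modulus among the singular points: 7/10.
At the order-1 pole 7/10 set g(μ) = (μ - (7/10))*f(μ) = (-μ**2 + μ/6 + 9/4)/(μ - 11/7).
Simple pole: residue = g(a) at a = 7/10, which is -3941/1830.
At the order-1 pole 11/7 set g(μ) = (μ - (11/7))*f(μ) = (-μ**2 + μ/6 + 9/4)/(μ - 7/10).
Simple pole: residue = g(a) at a = 11/7, which is 125/2562.
List the singular points by increasing real part (a conjugate pair: the negative imaginary part first).

Radius of convergence at 0: 7/10.
At 7/10: a pole of order 1; residue -3941/1830.
At 11/7: a pole of order 1; residue 125/2562.


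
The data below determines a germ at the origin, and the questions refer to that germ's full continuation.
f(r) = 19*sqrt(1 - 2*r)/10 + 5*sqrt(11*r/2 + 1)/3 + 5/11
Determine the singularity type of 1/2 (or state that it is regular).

The term (19/10)*sqrt(1 - r/(1/2)) has argument 1 - 1/2/(1/2) = 0 at 1/2: a square-root (algebraic, two-sheeted) branch point; the remaining terms are analytic or single-valued there.

The point is an algebraic (square-root) branch point.


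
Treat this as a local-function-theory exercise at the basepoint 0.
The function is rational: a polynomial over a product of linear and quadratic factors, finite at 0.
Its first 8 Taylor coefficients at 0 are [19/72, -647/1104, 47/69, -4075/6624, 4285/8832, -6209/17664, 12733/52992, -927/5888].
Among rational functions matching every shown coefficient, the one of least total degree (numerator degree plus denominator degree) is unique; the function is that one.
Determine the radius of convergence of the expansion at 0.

No rational of total degree below 4 reproduces all 8 coefficients; solving the [1/3] Pade equations on them gives f(μ) = (19/9 - 35*μ/23)/(μ + 2)**3, whose expansion matches every shown term.
Denominator factor (μ + 2)^3: pole of order 3 at -2, modulus 2.
The radius of convergence is the smallest modulus among the singular points: 2.

The radius of convergence is 2.


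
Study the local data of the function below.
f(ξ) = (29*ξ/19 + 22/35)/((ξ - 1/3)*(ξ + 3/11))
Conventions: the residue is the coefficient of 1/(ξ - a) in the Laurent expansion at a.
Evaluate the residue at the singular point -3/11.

The residue is -4659/13300.

At the order-1 pole -3/11 set g(ξ) = (ξ - (-3/11))*f(ξ) = (29*ξ/19 + 22/35)/(ξ - 1/3).
Simple pole: residue = g(a) at a = -3/11, which is -4659/13300.


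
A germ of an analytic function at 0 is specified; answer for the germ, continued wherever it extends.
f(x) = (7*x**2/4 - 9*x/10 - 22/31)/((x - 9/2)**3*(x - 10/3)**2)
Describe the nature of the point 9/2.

The denominator factor x - 9/2 vanishes at 9/2 and appears to the power 3; the numerator there equals 76081/2480, nonzero, and no other factor vanishes.
Hence a pole whose order is the multiplicity, 3.

The point is a pole of order 3.


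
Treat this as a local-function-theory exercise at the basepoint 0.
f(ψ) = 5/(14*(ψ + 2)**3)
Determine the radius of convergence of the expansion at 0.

The radius of convergence is 2.

Denominator factor (ψ + 2)^3: pole of order 3 at -2, modulus 2.
The radius of convergence is the smallest modulus among the singular points: 2.


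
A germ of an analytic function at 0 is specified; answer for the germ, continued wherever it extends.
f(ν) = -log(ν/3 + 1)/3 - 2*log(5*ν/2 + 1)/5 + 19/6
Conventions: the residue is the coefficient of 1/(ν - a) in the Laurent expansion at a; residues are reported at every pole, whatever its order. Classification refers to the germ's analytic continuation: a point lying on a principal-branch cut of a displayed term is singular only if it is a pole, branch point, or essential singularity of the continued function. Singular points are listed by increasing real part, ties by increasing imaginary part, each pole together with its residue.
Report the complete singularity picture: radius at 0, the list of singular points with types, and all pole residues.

Radius of convergence at 0: 2/5.
At -3: a logarithmic branch point.
At -2/5: a logarithmic branch point.

Branch term (-2/5)*log(1 - ν/(-2/5)): its argument vanishes at ν = -2/5, a logarithmic branch point, modulus 2/5.
Branch term (-1/3)*log(1 - ν/(-3)): its argument vanishes at ν = -3, a logarithmic branch point, modulus 3.
The radius of convergence is the smallest modulus among the singular points: 2/5.
List the singular points by increasing real part (a conjugate pair: the negative imaginary part first).


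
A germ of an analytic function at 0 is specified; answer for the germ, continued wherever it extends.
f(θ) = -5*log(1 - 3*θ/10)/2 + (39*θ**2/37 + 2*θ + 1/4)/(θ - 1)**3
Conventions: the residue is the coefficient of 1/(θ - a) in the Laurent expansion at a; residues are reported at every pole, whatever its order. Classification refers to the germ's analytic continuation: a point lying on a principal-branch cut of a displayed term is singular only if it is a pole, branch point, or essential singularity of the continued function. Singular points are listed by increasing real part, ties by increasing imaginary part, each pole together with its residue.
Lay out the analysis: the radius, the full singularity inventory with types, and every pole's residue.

Denominator factor (θ - 1)^3: pole of order 3 at 1, modulus 1.
Branch term (-5/2)*log(1 - θ/(10/3)): its argument vanishes at θ = 10/3, a logarithmic branch point, modulus 10/3.
The radius of convergence is the smallest modulus among the singular points: 1.
The branch term is analytic at 1 and contributes nothing to the residue; only the rational part matters.
At the order-3 pole 1 set g(θ) = (θ - (1))^3*(rational part) = 39*θ**2/37 + 2*θ + 1/4.
Order-3 pole: residue = g''(a)/2; g''(1) = 78/37, so the residue is 39/37.
List the singular points by increasing real part (a conjugate pair: the negative imaginary part first).

Radius of convergence at 0: 1.
At 1: a pole of order 3; residue 39/37.
At 10/3: a logarithmic branch point.


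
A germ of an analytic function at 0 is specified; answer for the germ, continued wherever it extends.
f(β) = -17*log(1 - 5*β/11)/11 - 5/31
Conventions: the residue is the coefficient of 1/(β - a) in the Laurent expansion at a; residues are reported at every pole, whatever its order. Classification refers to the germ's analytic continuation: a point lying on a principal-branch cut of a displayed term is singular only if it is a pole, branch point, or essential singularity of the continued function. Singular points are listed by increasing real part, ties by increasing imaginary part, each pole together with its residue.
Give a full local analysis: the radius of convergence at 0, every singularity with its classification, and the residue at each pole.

Branch term (-17/11)*log(1 - β/(11/5)): its argument vanishes at β = 11/5, a logarithmic branch point, modulus 11/5.
The radius of convergence is the smallest modulus among the singular points: 11/5.

Radius of convergence at 0: 11/5.
At 11/5: a logarithmic branch point.


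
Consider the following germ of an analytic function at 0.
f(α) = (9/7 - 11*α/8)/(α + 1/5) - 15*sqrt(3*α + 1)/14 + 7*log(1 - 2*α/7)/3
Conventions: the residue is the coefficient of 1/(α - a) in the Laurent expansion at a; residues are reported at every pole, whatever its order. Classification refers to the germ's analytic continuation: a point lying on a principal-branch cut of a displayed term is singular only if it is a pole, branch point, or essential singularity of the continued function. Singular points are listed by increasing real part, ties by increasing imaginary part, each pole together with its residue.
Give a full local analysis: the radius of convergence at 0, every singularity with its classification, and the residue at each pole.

Denominator factor (α + 1/5): pole of order 1 at -1/5, modulus 1/5.
Branch term (7/3)*log(1 - α/(7/2)): its argument vanishes at α = 7/2, a logarithmic branch point, modulus 7/2.
Branch term (-15/14)*sqrt(1 - α/(-1/3)): its argument vanishes at α = -1/3, a square-root branch point, modulus 1/3.
The radius of convergence is the smallest modulus among the singular points: 1/5.
The branch terms are analytic at -1/5 and contribute nothing to the residue; only the rational part matters.
At the order-1 pole -1/5 set g(α) = (α - (-1/5))*(rational part) = 9/7 - 11*α/8.
Simple pole: residue = g(a) at a = -1/5, which is 437/280.
List the singular points by increasing real part (a conjugate pair: the negative imaginary part first).

Radius of convergence at 0: 1/5.
At -1/3: an algebraic (square-root) branch point.
At -1/5: a pole of order 1; residue 437/280.
At 7/2: a logarithmic branch point.


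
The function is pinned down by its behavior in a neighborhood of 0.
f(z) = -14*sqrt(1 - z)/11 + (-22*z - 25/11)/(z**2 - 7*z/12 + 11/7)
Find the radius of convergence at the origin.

The radius of convergence is 1.

Denominator factor (z**2 - 7*z/12 + 11/7): discriminant -5993/1008, complex-conjugate roots (7/24) + ((1/168)*sqrt(41951))*i and (7/24) - ((1/168)*sqrt(41951))*i; poles of order 1, moduli (1/7)*sqrt(77) and (1/7)*sqrt(77).
Branch term (-14/11)*sqrt(1 - z/(1)): its argument vanishes at z = 1, a square-root branch point, modulus 1.
The radius of convergence is the smallest modulus among the singular points: 1.


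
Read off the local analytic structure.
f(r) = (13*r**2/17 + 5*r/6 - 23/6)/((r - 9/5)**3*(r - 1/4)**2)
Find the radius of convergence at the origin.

The radius of convergence is 1/4.

Denominator factor (r - 1/4)^2: pole of order 2 at 1/4, modulus 1/4.
Denominator factor (r - 9/5)^3: pole of order 3 at 9/5, modulus 9/5.
The radius of convergence is the smallest modulus among the singular points: 1/4.


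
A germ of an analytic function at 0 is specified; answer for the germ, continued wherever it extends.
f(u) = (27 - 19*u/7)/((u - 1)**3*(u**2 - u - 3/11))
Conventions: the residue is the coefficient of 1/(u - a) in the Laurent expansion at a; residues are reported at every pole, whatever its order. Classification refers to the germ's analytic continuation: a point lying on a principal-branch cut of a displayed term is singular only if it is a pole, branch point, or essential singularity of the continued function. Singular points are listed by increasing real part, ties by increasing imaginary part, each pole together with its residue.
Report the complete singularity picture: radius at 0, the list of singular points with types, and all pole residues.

Radius of convergence at 0: -1/2 + (1/22)*sqrt(253).
At 1/2 - (1/22)*sqrt(253): a pole of order 1; residue 281083/378 - (400741/8694)*sqrt(253).
At 1: a pole of order 3; residue -281083/189.
At 1/2 + (1/22)*sqrt(253): a pole of order 1; residue 281083/378 + (400741/8694)*sqrt(253).
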